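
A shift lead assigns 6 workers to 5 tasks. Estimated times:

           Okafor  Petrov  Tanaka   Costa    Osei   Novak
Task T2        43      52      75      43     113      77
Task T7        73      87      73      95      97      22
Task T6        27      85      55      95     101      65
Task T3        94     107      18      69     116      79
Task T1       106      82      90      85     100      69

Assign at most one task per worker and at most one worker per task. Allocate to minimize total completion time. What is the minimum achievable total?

Minimum total: 192 min

Treat this as an assignment problem: match each worker to one task.
Optimal: Costa→Task T2 (43 min), Novak→Task T7 (22 min), Okafor→Task T6 (27 min), Tanaka→Task T3 (18 min), Petrov→Task T1 (82 min) — total 43+22+27+18+82 = 192 min.
Row-greedy (each worker in turn takes its cheapest remaining task) gives 279 min, worse by 87.
Checked against all permutations: 192 min is optimal.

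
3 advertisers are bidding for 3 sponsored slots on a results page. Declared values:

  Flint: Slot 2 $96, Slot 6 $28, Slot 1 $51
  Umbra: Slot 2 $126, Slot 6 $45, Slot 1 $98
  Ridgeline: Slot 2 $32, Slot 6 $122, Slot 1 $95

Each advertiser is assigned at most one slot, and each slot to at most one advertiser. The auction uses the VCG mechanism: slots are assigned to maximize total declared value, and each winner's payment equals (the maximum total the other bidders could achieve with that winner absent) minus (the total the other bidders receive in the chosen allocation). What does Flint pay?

Efficient allocation: Flint→Slot 2 ($96), Umbra→Slot 1 ($98), Ridgeline→Slot 6 ($122); total welfare W = $316.
Flint receives Slot 2 at value $96, so the others get W − 96 = $220.
Without Flint: best allocation of the remaining 2 bidders over all 3 slots is Umbra→Slot 2 ($126), Ridgeline→Slot 6 ($122), total $248.
VCG payment = (others' best without Flint) − (others' welfare with Flint) = 248 − 220 = $28.

Flint pays $28.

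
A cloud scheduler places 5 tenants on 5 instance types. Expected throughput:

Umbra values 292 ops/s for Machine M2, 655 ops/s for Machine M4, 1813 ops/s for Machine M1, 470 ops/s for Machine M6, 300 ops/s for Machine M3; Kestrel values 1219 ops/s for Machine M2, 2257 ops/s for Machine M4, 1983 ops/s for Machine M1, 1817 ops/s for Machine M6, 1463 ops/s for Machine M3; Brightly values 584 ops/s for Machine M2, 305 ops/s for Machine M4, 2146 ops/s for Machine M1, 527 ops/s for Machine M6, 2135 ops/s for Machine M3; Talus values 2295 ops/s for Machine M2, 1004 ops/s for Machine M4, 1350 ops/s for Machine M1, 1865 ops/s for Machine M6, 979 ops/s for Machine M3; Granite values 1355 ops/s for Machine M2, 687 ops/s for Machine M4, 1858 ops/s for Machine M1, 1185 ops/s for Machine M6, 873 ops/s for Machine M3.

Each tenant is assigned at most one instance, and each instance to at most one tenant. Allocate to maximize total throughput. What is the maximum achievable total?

This is a one-to-one assignment (maximum-weight bipartite matching).
Optimal: Umbra→Machine M1 (1813 ops/s), Kestrel→Machine M4 (2257 ops/s), Brightly→Machine M3 (2135 ops/s), Talus→Machine M2 (2295 ops/s), Granite→Machine M6 (1185 ops/s) — total 1813+2257+2135+2295+1185 = 9685 ops/s.
Column-greedy (each instance in turn goes to its best remaining tenant) gives 8183 ops/s, worse by 1502.
Checked against all permutations: 9685 ops/s is optimal.

Max total: 9685 ops/s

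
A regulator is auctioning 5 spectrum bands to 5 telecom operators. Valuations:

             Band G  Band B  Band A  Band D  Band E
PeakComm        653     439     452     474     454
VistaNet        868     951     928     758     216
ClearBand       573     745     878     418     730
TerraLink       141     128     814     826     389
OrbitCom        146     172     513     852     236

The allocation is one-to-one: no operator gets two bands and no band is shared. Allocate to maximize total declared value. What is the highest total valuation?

Max total: $4000M

Treat this as an assignment problem: match each operator to one band.
Optimal: PeakComm→Band G ($653M), VistaNet→Band B ($951M), ClearBand→Band E ($730M), TerraLink→Band A ($814M), OrbitCom→Band D ($852M) — total 653+951+730+814+852 = $4000M.
Max-entry greedy (repeatedly take the single best remaining cell) gives $3723M, worse by 277.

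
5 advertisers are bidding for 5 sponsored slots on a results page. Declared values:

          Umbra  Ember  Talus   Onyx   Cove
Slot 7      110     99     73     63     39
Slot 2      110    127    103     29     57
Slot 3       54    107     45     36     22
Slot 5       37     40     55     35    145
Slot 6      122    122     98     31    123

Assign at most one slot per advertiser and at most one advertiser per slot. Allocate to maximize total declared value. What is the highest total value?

Optimal: Umbra→Slot 6 ($122), Ember→Slot 3 ($107), Talus→Slot 2 ($103), Onyx→Slot 7 ($63), Cove→Slot 5 ($145) — total 122+107+103+63+145 = $540.
Max-entry greedy (repeatedly take the single best remaining cell) gives $503, worse by 37.
Next-best assignment: Umbra→Slot 2, Ember→Slot 3, Talus→Slot 6, Onyx→Slot 7, Cove→Slot 5 = $523.
Every other assignment is strictly worse.

Maximum total: $540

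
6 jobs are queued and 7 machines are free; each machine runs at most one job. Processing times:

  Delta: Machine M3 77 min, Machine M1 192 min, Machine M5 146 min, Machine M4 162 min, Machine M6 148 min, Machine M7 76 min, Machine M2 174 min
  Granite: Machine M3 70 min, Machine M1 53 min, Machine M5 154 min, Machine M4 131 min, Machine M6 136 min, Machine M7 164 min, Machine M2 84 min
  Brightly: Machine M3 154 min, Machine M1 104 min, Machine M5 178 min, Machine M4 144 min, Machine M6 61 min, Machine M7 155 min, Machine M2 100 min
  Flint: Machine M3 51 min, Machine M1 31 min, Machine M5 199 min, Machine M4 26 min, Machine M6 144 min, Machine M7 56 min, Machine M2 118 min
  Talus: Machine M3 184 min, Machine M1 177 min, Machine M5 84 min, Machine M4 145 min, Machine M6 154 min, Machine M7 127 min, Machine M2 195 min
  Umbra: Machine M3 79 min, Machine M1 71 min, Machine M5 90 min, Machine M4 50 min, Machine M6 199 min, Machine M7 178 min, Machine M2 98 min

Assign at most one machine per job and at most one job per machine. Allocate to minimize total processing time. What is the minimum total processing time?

This is a one-to-one assignment (minimum-cost bipartite matching).
Optimal: Delta→Machine M7 (76 min), Granite→Machine M3 (70 min), Brightly→Machine M6 (61 min), Flint→Machine M1 (31 min), Talus→Machine M5 (84 min), Umbra→Machine M4 (50 min) — total 76+70+61+31+84+50 = 372 min.
Min-entry greedy (repeatedly take the single cheapest remaining cell) gives 379 min, worse by 7.
Next-best assignment: Delta→Machine M7, Granite→Machine M1, Brightly→Machine M6, Flint→Machine M3, Talus→Machine M5, Umbra→Machine M4 = 375 min.
Swapping Granite↔Umbra (Granite→Machine M4 131 min, Umbra→Machine M3 79 min) adds 90.
No other one-to-one assignment undercuts 372 min.

Minimum total: 372 min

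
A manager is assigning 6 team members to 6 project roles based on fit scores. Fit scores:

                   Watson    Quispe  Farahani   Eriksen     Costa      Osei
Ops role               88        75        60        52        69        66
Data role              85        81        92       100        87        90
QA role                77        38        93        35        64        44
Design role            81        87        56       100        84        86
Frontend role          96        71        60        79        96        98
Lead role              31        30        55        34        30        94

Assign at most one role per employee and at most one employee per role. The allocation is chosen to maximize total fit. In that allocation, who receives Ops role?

This is the linear assignment problem.
Optimal: Watson→Ops role (88 pts), Quispe→Design role (87 pts), Farahani→QA role (93 pts), Eriksen→Data role (100 pts), Costa→Frontend role (96 pts), Osei→Lead role (94 pts) — total 88+87+93+100+96+94 = 558 pts.
Max-entry greedy (repeatedly take the single best remaining cell) gives 496 pts, worse by 62.
Next-best assignment: Watson→Ops role, Quispe→Data role, Farahani→QA role, Eriksen→Design role, Costa→Frontend role, Osei→Lead role = 552 pts.
Watson's own top role is Frontend role (96 pts), but forcing Watson→Frontend role and reassigning the rest optimally gives only 545 pts — worse by 13.

Watson receives Ops role.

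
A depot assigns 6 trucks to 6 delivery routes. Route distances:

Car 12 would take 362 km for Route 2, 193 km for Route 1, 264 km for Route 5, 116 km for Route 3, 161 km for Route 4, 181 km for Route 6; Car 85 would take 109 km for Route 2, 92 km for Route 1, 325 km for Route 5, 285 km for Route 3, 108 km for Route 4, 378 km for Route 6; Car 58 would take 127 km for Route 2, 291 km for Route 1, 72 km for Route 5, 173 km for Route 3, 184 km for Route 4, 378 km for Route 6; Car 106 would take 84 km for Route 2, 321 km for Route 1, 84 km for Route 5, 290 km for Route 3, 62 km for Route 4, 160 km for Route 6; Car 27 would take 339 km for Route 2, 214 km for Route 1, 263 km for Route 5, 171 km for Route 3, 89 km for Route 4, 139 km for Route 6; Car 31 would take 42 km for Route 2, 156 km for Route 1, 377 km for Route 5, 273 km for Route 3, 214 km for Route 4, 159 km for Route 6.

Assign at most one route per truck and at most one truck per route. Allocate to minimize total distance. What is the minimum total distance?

Minimum total: 523 km

Optimal: Car 12→Route 3 (116 km), Car 85→Route 1 (92 km), Car 58→Route 5 (72 km), Car 106→Route 4 (62 km), Car 27→Route 6 (139 km), Car 31→Route 2 (42 km) — total 116+92+72+62+139+42 = 523 km.
Swapping Car 31↔Car 27 (Car 31→Route 6 159 km, Car 27→Route 2 339 km) adds 317.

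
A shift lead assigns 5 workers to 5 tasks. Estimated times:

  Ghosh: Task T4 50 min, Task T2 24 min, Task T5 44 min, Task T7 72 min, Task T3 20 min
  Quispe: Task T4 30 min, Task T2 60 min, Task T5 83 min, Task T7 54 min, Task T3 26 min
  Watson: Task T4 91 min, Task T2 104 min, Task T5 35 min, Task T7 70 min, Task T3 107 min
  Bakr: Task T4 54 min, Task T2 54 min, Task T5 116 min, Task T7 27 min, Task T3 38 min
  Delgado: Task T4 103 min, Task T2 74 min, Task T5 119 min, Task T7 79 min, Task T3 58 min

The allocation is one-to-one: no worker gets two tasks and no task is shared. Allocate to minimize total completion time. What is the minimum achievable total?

Minimum total: 174 min

This is a one-to-one assignment (minimum-cost bipartite matching).
Optimal: Ghosh→Task T2 (24 min), Quispe→Task T4 (30 min), Watson→Task T5 (35 min), Bakr→Task T7 (27 min), Delgado→Task T3 (58 min) — total 24+30+35+27+58 = 174 min.
Row-greedy (each worker in turn takes its cheapest remaining task) gives 186 min, worse by 12.
Checked against all permutations: 174 min is optimal.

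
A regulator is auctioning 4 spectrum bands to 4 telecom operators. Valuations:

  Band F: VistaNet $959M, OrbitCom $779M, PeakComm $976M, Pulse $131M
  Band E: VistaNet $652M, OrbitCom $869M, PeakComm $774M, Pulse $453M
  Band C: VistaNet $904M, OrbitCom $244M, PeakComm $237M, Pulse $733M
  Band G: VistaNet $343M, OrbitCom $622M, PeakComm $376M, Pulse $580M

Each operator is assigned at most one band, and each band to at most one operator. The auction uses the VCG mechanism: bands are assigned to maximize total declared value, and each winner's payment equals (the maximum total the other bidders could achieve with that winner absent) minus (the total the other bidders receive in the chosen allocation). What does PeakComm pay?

PeakComm pays $208M.

Efficient allocation: VistaNet→Band C ($904M), OrbitCom→Band E ($869M), PeakComm→Band F ($976M), Pulse→Band G ($580M); total welfare W = $3329M.
PeakComm receives Band F at value $976M, so the others get W − 976 = $2353M.
Without PeakComm: best allocation of the remaining 3 bidders over all 4 bands is VistaNet→Band F ($959M), OrbitCom→Band E ($869M), Pulse→Band C ($733M), total $2561M.
VCG payment = (others' best without PeakComm) − (others' welfare with PeakComm) = 2561 − 2353 = $208M.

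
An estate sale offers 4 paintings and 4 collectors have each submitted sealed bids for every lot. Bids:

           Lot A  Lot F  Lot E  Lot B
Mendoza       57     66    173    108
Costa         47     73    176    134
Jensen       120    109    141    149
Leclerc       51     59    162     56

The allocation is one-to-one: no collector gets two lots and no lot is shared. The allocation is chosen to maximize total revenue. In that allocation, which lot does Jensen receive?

Jensen receives Lot A.

Optimal: Mendoza→Lot E ($173), Costa→Lot B ($134), Jensen→Lot A ($120), Leclerc→Lot F ($59) — total 173+134+120+59 = $486.
Column-greedy (each lot in turn goes to its best remaining collector) gives $422, worse by 64.
Next-best assignment: Mendoza→Lot F, Costa→Lot B, Jensen→Lot A, Leclerc→Lot E = $482.
No other one-to-one assignment exceeds $486.
Jensen's own top lot is Lot B ($149), but forcing Jensen→Lot B and reassigning the rest optimally gives only $446 — worse by 40.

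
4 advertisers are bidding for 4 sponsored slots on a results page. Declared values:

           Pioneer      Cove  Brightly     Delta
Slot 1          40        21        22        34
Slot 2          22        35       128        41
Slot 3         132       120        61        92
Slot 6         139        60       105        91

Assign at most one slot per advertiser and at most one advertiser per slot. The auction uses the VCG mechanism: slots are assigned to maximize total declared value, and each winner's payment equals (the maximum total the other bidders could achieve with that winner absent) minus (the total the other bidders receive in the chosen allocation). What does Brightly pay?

Efficient allocation: Pioneer→Slot 6 ($139), Cove→Slot 3 ($120), Brightly→Slot 2 ($128), Delta→Slot 1 ($34); total welfare W = $421.
Brightly receives Slot 2 at value $128, so the others get W − 128 = $293.
Without Brightly: best allocation of the remaining 3 bidders over all 4 slots is Pioneer→Slot 6 ($139), Cove→Slot 3 ($120), Delta→Slot 2 ($41), total $300.
VCG payment = (others' best without Brightly) − (others' welfare with Brightly) = 300 − 293 = $7.

Brightly pays $7.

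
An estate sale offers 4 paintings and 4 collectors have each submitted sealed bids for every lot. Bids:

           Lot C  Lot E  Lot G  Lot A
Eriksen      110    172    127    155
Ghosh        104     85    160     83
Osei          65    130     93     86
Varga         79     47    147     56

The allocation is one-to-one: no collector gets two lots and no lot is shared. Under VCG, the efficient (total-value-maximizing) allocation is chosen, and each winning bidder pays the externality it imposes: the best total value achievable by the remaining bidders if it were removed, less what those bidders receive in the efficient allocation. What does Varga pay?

Efficient allocation: Eriksen→Lot A ($155), Ghosh→Lot C ($104), Osei→Lot E ($130), Varga→Lot G ($147); total welfare W = $536.
Varga receives Lot G at value $147, so the others get W − 147 = $389.
Without Varga: best allocation of the remaining 3 bidders over all 4 lots is Eriksen→Lot A ($155), Ghosh→Lot G ($160), Osei→Lot E ($130), total $445.
VCG payment = (others' best without Varga) − (others' welfare with Varga) = 445 − 389 = $56.

Varga pays $56.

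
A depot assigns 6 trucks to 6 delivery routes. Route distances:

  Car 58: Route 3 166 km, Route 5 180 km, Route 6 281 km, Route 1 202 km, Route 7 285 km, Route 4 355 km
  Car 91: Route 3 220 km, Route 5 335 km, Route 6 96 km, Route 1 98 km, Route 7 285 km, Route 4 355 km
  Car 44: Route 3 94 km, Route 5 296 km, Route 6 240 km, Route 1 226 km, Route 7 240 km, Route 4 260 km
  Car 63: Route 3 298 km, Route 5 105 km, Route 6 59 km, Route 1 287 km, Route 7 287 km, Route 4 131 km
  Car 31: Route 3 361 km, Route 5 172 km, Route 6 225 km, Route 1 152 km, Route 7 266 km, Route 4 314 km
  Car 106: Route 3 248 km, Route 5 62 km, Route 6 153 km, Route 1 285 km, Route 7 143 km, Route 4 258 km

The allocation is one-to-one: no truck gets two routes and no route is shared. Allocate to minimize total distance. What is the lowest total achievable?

Min total: 796 km

Treat this as an assignment problem: match each truck to one route.
Optimal: Car 58→Route 5 (180 km), Car 91→Route 6 (96 km), Car 44→Route 3 (94 km), Car 63→Route 4 (131 km), Car 31→Route 1 (152 km), Car 106→Route 7 (143 km) — total 180+96+94+131+152+143 = 796 km.
Column-greedy (each route in turn goes to its cheapest remaining truck) gives 934 km, worse by 138.
Next-best assignment: Car 58→Route 7, Car 91→Route 6, Car 44→Route 3, Car 63→Route 4, Car 31→Route 1, Car 106→Route 5 = 820 km.
Swapping Car 106↔Car 44 (Car 106→Route 3 248 km, Car 44→Route 7 240 km) adds 251.
No other one-to-one assignment undercuts 796 km.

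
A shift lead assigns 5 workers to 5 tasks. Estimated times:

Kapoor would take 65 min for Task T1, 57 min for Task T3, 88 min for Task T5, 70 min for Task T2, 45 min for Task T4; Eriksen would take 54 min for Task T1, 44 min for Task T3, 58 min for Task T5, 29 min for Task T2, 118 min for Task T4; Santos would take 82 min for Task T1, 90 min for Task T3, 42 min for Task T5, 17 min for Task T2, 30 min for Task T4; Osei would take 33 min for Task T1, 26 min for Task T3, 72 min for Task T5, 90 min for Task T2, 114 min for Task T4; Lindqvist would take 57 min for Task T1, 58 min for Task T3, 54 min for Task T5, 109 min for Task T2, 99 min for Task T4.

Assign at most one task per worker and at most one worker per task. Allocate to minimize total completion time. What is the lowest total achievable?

This is a one-to-one assignment (minimum-cost bipartite matching).
Optimal: Kapoor→Task T4 (45 min), Eriksen→Task T3 (44 min), Santos→Task T2 (17 min), Osei→Task T1 (33 min), Lindqvist→Task T5 (54 min) — total 45+44+17+33+54 = 193 min.
Row-greedy (each worker in turn takes its cheapest remaining task) gives 199 min, worse by 6.

Min total: 193 min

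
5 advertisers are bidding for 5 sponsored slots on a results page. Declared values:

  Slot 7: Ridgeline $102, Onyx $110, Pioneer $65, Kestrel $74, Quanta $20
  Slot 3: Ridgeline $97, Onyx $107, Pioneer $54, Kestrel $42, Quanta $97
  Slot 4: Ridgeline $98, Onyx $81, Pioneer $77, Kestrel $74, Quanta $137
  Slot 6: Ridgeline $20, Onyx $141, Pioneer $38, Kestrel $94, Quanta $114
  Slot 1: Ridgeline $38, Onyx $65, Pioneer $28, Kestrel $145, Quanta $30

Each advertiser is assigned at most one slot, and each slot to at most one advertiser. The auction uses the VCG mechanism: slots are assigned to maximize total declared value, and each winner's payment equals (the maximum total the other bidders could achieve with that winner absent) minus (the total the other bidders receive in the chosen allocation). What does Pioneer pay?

Efficient allocation: Ridgeline→Slot 3 ($97), Onyx→Slot 6 ($141), Pioneer→Slot 7 ($65), Kestrel→Slot 1 ($145), Quanta→Slot 4 ($137); total welfare W = $585.
Pioneer receives Slot 7 at value $65, so the others get W − 65 = $520.
Without Pioneer: best allocation of the remaining 4 bidders over all 5 slots is Ridgeline→Slot 7 ($102), Onyx→Slot 6 ($141), Kestrel→Slot 1 ($145), Quanta→Slot 4 ($137), total $525.
VCG payment = (others' best without Pioneer) − (others' welfare with Pioneer) = 525 − 520 = $5.

Pioneer pays $5.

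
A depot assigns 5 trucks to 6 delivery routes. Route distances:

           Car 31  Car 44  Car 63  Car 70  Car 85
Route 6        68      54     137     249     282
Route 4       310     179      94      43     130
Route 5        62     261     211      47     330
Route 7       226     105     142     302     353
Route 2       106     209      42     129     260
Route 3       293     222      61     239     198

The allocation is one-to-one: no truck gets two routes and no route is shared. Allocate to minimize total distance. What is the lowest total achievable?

Minimum total: 392 km

Optimal: Car 31→Route 6 (68 km), Car 44→Route 7 (105 km), Car 63→Route 2 (42 km), Car 70→Route 5 (47 km), Car 85→Route 4 (130 km) — total 68+105+42+47+130 = 392 km.
Min-entry greedy (repeatedly take the single cheapest remaining cell) gives 399 km, worse by 7.
Next-best assignment: Car 31→Route 2, Car 44→Route 6, Car 63→Route 3, Car 70→Route 5, Car 85→Route 4 = 398 km.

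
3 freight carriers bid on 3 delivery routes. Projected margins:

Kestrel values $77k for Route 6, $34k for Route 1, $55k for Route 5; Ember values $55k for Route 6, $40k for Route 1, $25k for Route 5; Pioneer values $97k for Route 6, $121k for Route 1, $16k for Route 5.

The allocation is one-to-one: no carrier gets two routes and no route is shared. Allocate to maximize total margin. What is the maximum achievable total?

Maximum total: $231k

Optimal: Kestrel→Route 5 ($55k), Ember→Route 6 ($55k), Pioneer→Route 1 ($121k) — total 55+55+121 = $231k.
No other one-to-one assignment exceeds $231k.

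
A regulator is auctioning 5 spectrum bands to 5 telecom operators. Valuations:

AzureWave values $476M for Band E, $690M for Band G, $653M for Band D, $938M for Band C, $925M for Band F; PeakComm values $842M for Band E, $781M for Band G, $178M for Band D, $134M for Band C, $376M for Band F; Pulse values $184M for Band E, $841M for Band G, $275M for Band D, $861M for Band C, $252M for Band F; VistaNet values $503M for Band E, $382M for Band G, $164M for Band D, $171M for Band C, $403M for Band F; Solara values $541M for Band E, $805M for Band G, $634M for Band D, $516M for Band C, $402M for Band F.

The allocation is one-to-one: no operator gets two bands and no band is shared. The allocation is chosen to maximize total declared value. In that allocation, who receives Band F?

Optimal: AzureWave→Band F ($925M), PeakComm→Band G ($781M), Pulse→Band C ($861M), VistaNet→Band E ($503M), Solara→Band D ($634M) — total 925+781+861+503+634 = $3704M.
Next-best assignment: AzureWave→Band C, PeakComm→Band E, Pulse→Band G, VistaNet→Band F, Solara→Band D = $3658M.
AzureWave's own top band is Band C ($938M), but forcing AzureWave→Band C and reassigning the rest optimally gives only $3658M — worse by 46.

AzureWave receives Band F.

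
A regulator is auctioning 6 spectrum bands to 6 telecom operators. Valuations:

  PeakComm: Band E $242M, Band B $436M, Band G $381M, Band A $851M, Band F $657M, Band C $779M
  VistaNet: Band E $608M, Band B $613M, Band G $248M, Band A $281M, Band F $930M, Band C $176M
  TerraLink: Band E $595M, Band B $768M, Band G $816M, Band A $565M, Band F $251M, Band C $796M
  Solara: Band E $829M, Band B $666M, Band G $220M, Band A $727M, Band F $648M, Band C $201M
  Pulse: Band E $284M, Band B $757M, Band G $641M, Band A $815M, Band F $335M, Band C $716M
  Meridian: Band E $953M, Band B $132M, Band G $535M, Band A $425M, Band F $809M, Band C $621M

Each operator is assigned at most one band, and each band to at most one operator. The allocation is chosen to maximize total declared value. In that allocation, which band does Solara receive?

Solara receives Band A.

Optimal: PeakComm→Band C ($779M), VistaNet→Band F ($930M), TerraLink→Band G ($816M), Solara→Band A ($727M), Pulse→Band B ($757M), Meridian→Band E ($953M) — total 779+930+816+727+757+953 = $4962M.
Column-greedy (each band in turn goes to its best remaining operator) gives $4344M, worse by 618.
Solara's own top band is Band E ($829M), but forcing Solara→Band E and reassigning the rest optimally gives only $4804M — worse by 158.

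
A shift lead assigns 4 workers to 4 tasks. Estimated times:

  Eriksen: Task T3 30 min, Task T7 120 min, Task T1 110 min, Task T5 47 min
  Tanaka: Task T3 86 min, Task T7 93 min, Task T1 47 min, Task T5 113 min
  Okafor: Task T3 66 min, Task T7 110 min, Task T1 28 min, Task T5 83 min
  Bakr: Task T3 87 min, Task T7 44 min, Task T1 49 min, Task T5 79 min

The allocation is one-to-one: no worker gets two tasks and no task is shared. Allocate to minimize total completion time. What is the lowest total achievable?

Min total: 204 min

Treat this as an assignment problem: match each worker to one task.
Optimal: Eriksen→Task T3 (30 min), Tanaka→Task T1 (47 min), Okafor→Task T5 (83 min), Bakr→Task T7 (44 min) — total 30+47+83+44 = 204 min.
Min-entry greedy (repeatedly take the single cheapest remaining cell) gives 215 min, worse by 11.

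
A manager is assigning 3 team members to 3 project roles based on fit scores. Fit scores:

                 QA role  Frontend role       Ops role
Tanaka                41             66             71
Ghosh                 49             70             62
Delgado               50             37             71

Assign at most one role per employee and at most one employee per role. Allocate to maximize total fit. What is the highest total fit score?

Max total: 191 pts

Optimal: Tanaka→Ops role (71 pts), Ghosh→Frontend role (70 pts), Delgado→QA role (50 pts) — total 71+70+50 = 191 pts.
Next-best assignment: Tanaka→Frontend role, Ghosh→QA role, Delgado→Ops role = 186 pts.
Swapping Tanaka↔Delgado (Tanaka→QA role 41 pts, Delgado→Ops role 71 pts) loses 9.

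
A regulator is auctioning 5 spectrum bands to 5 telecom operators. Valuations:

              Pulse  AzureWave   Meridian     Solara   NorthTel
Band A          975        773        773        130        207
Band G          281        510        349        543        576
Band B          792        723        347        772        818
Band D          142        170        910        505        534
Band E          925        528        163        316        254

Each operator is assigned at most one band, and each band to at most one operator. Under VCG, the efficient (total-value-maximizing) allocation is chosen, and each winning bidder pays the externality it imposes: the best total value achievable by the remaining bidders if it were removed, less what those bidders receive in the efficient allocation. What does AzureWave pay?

Efficient allocation: Pulse→Band E ($925M), AzureWave→Band A ($773M), Meridian→Band D ($910M), Solara→Band G ($543M), NorthTel→Band B ($818M); total welfare W = $3969M.
AzureWave receives Band A at value $773M, so the others get W − 773 = $3196M.
Without AzureWave: best allocation of the remaining 4 bidders over all 5 bands is Pulse→Band A ($975M), Meridian→Band D ($910M), Solara→Band G ($543M), NorthTel→Band B ($818M), total $3246M.
VCG payment = (others' best without AzureWave) − (others' welfare with AzureWave) = 3246 − 3196 = $50M.

AzureWave pays $50M.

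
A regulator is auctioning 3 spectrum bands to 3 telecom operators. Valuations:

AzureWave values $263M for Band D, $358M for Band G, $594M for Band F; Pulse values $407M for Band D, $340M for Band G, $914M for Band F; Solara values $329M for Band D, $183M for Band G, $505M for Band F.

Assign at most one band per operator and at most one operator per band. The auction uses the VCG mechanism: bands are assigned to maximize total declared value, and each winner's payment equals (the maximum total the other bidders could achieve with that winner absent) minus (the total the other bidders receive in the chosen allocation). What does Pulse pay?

Efficient allocation: AzureWave→Band G ($358M), Pulse→Band F ($914M), Solara→Band D ($329M); total welfare W = $1601M.
Pulse receives Band F at value $914M, so the others get W − 914 = $687M.
Without Pulse: best allocation of the remaining 2 bidders over all 3 bands is AzureWave→Band F ($594M), Solara→Band D ($329M), total $923M.
VCG payment = (others' best without Pulse) − (others' welfare with Pulse) = 923 − 687 = $236M.

Pulse pays $236M.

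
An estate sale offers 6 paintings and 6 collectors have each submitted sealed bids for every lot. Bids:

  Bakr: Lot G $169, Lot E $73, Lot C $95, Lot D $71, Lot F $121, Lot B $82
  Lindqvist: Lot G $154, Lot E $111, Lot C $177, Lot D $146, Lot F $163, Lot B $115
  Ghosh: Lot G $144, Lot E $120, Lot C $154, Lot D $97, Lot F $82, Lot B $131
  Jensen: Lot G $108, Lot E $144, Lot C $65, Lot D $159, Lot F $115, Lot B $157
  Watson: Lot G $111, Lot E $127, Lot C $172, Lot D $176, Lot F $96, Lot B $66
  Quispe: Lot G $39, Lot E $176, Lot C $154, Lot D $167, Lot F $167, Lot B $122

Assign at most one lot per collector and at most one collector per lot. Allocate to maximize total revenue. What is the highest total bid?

Max total: $995

Optimal: Bakr→Lot G ($169), Lindqvist→Lot F ($163), Ghosh→Lot C ($154), Jensen→Lot B ($157), Watson→Lot D ($176), Quispe→Lot E ($176) — total 169+163+154+157+176+176 = $995.
Max-entry greedy (repeatedly take the single best remaining cell) gives $937, worse by 58.
Next-best assignment: Bakr→Lot G, Lindqvist→Lot F, Ghosh→Lot B, Jensen→Lot D, Watson→Lot C, Quispe→Lot E = $970.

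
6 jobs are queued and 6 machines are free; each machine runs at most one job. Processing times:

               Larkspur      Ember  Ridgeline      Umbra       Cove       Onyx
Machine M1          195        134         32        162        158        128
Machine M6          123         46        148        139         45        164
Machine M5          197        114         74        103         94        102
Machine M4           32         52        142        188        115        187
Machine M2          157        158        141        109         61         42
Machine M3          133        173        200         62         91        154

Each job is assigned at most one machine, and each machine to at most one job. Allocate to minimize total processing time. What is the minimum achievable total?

Treat this as an assignment problem: match each job to one machine.
Optimal: Larkspur→Machine M4 (32 min), Ember→Machine M6 (46 min), Ridgeline→Machine M1 (32 min), Umbra→Machine M3 (62 min), Cove→Machine M5 (94 min), Onyx→Machine M2 (42 min) — total 32+46+32+62+94+42 = 308 min.
Every other assignment is strictly worse.

Min total: 308 min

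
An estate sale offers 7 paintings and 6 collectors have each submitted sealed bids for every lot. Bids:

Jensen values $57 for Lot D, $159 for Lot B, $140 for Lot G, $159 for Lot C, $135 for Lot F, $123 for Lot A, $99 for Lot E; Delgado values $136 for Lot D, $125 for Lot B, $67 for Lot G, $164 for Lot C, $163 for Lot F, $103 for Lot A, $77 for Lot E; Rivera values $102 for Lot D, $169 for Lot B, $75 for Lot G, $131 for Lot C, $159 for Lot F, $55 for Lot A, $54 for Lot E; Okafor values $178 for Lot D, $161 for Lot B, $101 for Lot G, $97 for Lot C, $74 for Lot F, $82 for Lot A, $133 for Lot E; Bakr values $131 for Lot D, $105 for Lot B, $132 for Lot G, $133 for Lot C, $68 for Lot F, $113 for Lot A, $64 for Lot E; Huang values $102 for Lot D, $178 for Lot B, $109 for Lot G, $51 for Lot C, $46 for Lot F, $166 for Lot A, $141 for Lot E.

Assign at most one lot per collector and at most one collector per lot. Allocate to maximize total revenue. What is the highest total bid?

Treat this as an assignment problem: match each collector to one lot.
Optimal: Jensen→Lot C ($159), Delgado→Lot F ($163), Rivera→Lot B ($169), Okafor→Lot D ($178), Bakr→Lot G ($132), Huang→Lot A ($166) — total 159+163+169+178+132+166 = $967.
Row-greedy (each collector in turn takes its best remaining lot) gives $958, worse by 9.
Next-best assignment: Jensen→Lot B, Delgado→Lot C, Rivera→Lot F, Okafor→Lot D, Bakr→Lot G, Huang→Lot A = $958.
Swapping Jensen↔Delgado (Jensen→Lot F $135, Delgado→Lot C $164) loses 23.

Max total: $967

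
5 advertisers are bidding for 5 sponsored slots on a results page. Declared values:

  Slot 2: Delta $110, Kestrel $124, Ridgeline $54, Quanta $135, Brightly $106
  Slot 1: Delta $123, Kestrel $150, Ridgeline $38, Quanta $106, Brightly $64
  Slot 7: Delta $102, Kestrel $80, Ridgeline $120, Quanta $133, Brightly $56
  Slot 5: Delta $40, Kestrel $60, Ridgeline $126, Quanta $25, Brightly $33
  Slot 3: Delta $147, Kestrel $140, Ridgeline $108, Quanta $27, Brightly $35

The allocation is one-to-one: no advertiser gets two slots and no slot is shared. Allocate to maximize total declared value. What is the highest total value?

Max total: $662

This is a one-to-one assignment (maximum-weight bipartite matching).
Optimal: Delta→Slot 3 ($147), Kestrel→Slot 1 ($150), Ridgeline→Slot 5 ($126), Quanta→Slot 7 ($133), Brightly→Slot 2 ($106) — total 147+150+126+133+106 = $662.
Max-entry greedy (repeatedly take the single best remaining cell) gives $614, worse by 48.
Checked against all permutations: $662 is optimal.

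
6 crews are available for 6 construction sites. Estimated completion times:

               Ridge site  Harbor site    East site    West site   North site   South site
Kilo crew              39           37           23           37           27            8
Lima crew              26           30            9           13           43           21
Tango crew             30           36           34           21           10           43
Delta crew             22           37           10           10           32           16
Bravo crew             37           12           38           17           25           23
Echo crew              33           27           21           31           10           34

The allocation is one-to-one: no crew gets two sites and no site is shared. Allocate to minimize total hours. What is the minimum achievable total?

This is a one-to-one assignment (minimum-cost bipartite matching).
Optimal: Kilo crew→South site (8 hours), Lima crew→East site (9 hours), Tango crew→Ridge site (30 hours), Delta crew→West site (10 hours), Bravo crew→Harbor site (12 hours), Echo crew→North site (10 hours) — total 8+9+30+10+12+10 = 79 hours.
Next-best assignment: Kilo crew→South site, Lima crew→East site, Tango crew→West site, Delta crew→Ridge site, Bravo crew→Harbor site, Echo crew→North site = 82 hours.

Minimum total: 79 hours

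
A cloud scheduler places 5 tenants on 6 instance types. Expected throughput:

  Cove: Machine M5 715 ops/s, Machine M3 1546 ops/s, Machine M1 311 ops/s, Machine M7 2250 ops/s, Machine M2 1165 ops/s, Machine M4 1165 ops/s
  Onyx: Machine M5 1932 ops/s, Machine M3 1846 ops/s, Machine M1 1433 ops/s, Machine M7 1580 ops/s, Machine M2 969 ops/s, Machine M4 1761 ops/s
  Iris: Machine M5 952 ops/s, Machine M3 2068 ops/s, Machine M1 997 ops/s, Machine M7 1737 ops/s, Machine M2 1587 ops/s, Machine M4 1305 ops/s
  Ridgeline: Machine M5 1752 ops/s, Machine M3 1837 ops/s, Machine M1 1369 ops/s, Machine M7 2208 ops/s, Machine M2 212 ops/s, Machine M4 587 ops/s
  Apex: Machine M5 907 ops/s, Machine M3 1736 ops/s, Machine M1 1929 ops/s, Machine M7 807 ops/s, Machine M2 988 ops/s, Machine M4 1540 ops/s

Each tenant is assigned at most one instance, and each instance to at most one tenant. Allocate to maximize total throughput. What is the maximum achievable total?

Maximum total: 9760 ops/s

Optimal: Cove→Machine M7 (2250 ops/s), Onyx→Machine M4 (1761 ops/s), Iris→Machine M3 (2068 ops/s), Ridgeline→Machine M5 (1752 ops/s), Apex→Machine M1 (1929 ops/s) — total 2250+1761+2068+1752+1929 = 9760 ops/s.
Row-greedy (each tenant in turn takes its best remaining instance) gives 9159 ops/s, worse by 601.
Next-best assignment: Cove→Machine M7, Onyx→Machine M5, Iris→Machine M2, Ridgeline→Machine M3, Apex→Machine M1 = 9535 ops/s.
Swapping Onyx↔Iris (Onyx→Machine M3 1846 ops/s, Iris→Machine M4 1305 ops/s) loses 678.
Every other assignment is strictly worse.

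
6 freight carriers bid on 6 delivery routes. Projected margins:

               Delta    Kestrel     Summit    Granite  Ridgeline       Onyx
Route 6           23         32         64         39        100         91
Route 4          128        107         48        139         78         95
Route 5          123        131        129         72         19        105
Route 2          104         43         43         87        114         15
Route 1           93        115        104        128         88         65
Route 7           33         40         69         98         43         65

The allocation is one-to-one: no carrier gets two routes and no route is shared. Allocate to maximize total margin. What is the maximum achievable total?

Maximum total: $675k

Optimal: Delta→Route 4 ($128k), Kestrel→Route 1 ($115k), Summit→Route 5 ($129k), Granite→Route 7 ($98k), Ridgeline→Route 2 ($114k), Onyx→Route 6 ($91k) — total 128+115+129+98+114+91 = $675k.
Max-entry greedy (repeatedly take the single best remaining cell) gives $612k, worse by 63.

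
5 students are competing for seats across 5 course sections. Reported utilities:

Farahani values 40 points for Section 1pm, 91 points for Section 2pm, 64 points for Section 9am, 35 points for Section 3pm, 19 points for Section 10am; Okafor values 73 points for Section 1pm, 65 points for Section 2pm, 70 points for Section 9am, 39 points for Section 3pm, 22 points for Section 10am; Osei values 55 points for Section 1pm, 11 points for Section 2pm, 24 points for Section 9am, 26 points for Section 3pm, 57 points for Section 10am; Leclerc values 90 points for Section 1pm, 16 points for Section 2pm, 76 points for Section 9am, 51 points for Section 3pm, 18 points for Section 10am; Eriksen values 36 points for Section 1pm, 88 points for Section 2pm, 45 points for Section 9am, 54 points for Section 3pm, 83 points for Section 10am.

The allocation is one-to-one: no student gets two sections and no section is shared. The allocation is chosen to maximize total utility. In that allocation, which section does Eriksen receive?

Optimal: Farahani→Section 2pm (91 points), Okafor→Section 9am (70 points), Osei→Section 10am (57 points), Leclerc→Section 1pm (90 points), Eriksen→Section 3pm (54 points) — total 91+70+57+90+54 = 362 points.
Row-greedy (each student in turn takes its best remaining section) gives 351 points, worse by 11.
Eriksen's own top section is Section 2pm (88 points), but forcing Eriksen→Section 2pm and reassigning the rest optimally gives only 340 points — worse by 22.

Eriksen receives Section 3pm.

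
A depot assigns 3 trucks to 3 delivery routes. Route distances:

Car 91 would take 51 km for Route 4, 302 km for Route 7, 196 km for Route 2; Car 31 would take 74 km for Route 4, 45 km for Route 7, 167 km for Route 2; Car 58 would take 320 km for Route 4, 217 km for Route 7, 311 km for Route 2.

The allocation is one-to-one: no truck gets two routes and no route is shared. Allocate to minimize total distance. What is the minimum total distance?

Min total: 407 km

Treat this as an assignment problem: match each truck to one route.
Optimal: Car 91→Route 4 (51 km), Car 31→Route 7 (45 km), Car 58→Route 2 (311 km) — total 51+45+311 = 407 km.
Swapping Car 31↔Car 91 (Car 31→Route 4 74 km, Car 91→Route 7 302 km) adds 280.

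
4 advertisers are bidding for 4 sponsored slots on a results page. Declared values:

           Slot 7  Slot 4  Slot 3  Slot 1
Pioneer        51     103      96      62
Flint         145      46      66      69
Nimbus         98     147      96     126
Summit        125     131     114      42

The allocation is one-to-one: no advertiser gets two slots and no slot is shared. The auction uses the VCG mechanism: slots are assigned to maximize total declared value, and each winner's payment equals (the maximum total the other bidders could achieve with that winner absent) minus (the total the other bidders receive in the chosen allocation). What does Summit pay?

Summit pays $21.

Efficient allocation: Pioneer→Slot 3 ($96), Flint→Slot 7 ($145), Nimbus→Slot 1 ($126), Summit→Slot 4 ($131); total welfare W = $498.
Summit receives Slot 4 at value $131, so the others get W − 131 = $367.
Without Summit: best allocation of the remaining 3 bidders over all 4 slots is Pioneer→Slot 3 ($96), Flint→Slot 7 ($145), Nimbus→Slot 4 ($147), total $388.
VCG payment = (others' best without Summit) − (others' welfare with Summit) = 388 − 367 = $21.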